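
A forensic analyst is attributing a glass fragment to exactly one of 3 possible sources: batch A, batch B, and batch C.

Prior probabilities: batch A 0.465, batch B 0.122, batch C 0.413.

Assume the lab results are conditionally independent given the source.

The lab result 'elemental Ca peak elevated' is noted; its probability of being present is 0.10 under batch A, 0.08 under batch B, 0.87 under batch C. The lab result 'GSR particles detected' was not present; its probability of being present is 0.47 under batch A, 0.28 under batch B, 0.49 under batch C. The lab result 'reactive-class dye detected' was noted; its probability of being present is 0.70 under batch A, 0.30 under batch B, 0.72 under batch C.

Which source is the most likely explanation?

batch C

For each hypothesis, the unnormalized posterior weight is prior × product of the lab result likelihoods (using 1 − P(present | H) for each absent lab result):
  batch A: 0.465 × 0.10 × (1 − 0.47) × 0.70 = 0.017252
  batch B: 0.122 × 0.08 × (1 − 0.28) × 0.30 = 0.0021082
  batch C: 0.413 × 0.87 × (1 − 0.49) × 0.72 = 0.13194
Normalizing constant Z = 0.017252 + 0.0021082 + 0.13194 = 0.1513.
P(batch A | evidence) ≈ 0.017252 / 0.1513 ≈ 0.114
P(batch B | evidence) ≈ 0.0021082 / 0.1513 ≈ 0.014
P(batch C | evidence) ≈ 0.13194 / 0.1513 ≈ 0.872
The largest is 0.872, so batch C is most probable.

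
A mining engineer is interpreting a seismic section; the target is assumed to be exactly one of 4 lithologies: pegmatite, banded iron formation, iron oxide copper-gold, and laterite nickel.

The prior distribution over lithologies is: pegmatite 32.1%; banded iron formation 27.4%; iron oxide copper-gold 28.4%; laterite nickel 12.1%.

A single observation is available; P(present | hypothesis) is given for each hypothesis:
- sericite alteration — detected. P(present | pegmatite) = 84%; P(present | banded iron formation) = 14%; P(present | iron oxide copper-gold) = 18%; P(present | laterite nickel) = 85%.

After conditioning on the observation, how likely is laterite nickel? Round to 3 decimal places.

For each hypothesis, the unnormalized posterior weight is prior × likelihood:
  pegmatite: 0.321 × 0.84 = 0.26964
  banded iron formation: 0.274 × 0.14 = 0.03836
  iron oxide copper-gold: 0.284 × 0.18 = 0.05112
  laterite nickel: 0.121 × 0.85 = 0.10285
The unnormalized weights sum to 0.46197.
P(laterite nickel | evidence) = 0.10285 / 0.46197 ≈ 0.223.

0.223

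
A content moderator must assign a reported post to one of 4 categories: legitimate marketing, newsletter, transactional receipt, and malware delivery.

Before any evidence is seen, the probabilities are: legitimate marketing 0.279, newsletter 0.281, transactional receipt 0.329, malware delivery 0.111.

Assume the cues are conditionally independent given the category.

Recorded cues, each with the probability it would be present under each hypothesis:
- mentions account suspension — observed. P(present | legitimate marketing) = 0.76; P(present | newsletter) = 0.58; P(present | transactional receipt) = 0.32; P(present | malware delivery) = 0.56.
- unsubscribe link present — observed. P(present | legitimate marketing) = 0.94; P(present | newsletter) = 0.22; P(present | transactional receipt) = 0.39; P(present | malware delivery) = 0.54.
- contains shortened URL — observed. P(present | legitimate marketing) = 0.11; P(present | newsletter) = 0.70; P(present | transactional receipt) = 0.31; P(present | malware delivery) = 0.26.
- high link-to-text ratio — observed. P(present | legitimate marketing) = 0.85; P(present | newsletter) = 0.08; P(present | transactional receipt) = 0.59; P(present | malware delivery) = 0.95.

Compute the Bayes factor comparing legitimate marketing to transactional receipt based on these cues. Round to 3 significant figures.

The Bayes factor is the ratio of the joint likelihoods of the cue pattern under the two hypotheses.
  legitimate marketing: 0.76 × 0.94 × 0.11 × 0.85 = 0.066796
  transactional receipt: 0.32 × 0.39 × 0.31 × 0.59 = 0.022826
Bayes factor = 0.066796 / 0.022826 ≈ 2.93

2.93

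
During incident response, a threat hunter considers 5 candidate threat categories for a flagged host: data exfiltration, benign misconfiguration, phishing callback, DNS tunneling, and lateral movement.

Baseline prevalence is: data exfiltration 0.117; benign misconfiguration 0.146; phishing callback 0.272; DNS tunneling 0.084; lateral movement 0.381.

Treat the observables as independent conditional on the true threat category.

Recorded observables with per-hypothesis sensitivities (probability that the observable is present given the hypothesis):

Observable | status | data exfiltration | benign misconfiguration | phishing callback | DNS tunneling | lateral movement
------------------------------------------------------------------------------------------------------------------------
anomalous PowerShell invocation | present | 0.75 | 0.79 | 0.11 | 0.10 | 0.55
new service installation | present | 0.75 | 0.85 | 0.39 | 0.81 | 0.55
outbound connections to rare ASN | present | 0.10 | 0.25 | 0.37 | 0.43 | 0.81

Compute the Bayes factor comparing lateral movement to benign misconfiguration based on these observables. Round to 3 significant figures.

1.46

Take the product of per-observable likelihoods under each hypothesis, then divide.
  lateral movement: 0.55 × 0.55 × 0.81 = 0.24503
  benign misconfiguration: 0.79 × 0.85 × 0.25 = 0.16787
Bayes factor = 0.24503 / 0.16787 ≈ 1.46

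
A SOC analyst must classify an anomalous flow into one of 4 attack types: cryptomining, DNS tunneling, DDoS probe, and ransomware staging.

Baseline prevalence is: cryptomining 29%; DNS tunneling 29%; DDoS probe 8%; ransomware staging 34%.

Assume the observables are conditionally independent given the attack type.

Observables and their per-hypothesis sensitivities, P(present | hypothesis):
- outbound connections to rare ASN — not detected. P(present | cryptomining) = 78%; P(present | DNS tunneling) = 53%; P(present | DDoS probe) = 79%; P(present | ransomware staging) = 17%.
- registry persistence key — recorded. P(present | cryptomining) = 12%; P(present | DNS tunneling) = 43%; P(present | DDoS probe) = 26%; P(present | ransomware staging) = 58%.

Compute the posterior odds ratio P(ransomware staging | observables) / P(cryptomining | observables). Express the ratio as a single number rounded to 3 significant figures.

Posterior odds equal prior odds times the likelihood ratio; only the two competing hypotheses matter (using 1 − P(present | H) for each absent observable).
  ransomware staging: 0.34 × (1 − 0.17) × 0.58 = 0.16368
  cryptomining: 0.29 × (1 − 0.78) × 0.12 = 0.007656
Posterior odds = 0.16368 / 0.007656 ≈ 21.4.

21.4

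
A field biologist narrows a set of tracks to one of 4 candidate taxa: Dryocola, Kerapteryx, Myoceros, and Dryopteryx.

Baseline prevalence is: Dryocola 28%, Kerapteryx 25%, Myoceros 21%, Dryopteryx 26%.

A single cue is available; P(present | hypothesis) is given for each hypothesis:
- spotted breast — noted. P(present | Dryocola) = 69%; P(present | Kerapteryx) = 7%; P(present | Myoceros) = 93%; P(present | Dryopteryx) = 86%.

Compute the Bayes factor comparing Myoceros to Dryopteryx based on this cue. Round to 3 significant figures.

1.08

The Bayes factor is the ratio of the two likelihoods.
  Myoceros: 0.93
  Dryopteryx: 0.86
Bayes factor = 0.93 / 0.86 ≈ 1.08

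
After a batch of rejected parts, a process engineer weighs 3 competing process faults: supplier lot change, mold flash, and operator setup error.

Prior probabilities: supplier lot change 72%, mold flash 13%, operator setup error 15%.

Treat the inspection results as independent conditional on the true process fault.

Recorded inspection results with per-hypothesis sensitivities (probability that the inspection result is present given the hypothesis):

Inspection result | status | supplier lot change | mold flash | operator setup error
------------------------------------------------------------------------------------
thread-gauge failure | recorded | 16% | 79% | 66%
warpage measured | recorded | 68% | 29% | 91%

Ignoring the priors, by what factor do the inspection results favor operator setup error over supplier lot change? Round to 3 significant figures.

Take the product of per-inspection result likelihoods under each hypothesis, then divide.
  operator setup error: 0.66 × 0.91 = 0.6006
  supplier lot change: 0.16 × 0.68 = 0.1088
Bayes factor = 0.6006 / 0.1088 ≈ 5.52

5.52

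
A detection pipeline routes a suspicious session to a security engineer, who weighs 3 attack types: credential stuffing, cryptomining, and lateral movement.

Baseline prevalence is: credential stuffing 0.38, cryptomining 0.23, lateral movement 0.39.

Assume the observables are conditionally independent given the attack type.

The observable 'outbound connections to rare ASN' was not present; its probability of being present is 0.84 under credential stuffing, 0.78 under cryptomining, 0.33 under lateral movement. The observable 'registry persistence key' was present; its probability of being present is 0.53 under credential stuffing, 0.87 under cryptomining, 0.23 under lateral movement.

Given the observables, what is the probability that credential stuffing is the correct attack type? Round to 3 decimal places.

0.236

For each hypothesis, the unnormalized posterior weight is prior × product of the observable likelihoods (using 1 − P(present | H) for each absent observable):
  credential stuffing: 0.38 × (1 − 0.84) × 0.53 = 0.032224
  cryptomining: 0.23 × (1 − 0.78) × 0.87 = 0.044022
  lateral movement: 0.39 × (1 − 0.33) × 0.23 = 0.060099
The unnormalized weights sum to 0.13634.
P(credential stuffing | evidence) = 0.032224 / 0.13634 ≈ 0.236.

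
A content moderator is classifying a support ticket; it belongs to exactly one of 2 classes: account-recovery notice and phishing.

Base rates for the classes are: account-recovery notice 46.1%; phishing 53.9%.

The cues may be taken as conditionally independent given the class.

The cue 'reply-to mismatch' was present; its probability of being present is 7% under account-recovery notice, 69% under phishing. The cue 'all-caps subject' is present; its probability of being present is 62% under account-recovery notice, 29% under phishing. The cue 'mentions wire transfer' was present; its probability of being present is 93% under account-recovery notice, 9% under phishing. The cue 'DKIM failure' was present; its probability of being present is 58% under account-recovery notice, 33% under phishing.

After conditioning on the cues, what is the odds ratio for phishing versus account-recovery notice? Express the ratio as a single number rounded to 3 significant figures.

0.297

Unnormalized posterior weight (prior times the cue likelihoods) for each of the two hypotheses:
  phishing: 0.539 × 0.69 × 0.29 × 0.09 × 0.33 = 0.0032033
  account-recovery notice: 0.461 × 0.07 × 0.62 × 0.93 × 0.58 = 0.010792
Odds(phishing : account-recovery notice) = 0.0032033 / 0.010792 ≈ 0.297.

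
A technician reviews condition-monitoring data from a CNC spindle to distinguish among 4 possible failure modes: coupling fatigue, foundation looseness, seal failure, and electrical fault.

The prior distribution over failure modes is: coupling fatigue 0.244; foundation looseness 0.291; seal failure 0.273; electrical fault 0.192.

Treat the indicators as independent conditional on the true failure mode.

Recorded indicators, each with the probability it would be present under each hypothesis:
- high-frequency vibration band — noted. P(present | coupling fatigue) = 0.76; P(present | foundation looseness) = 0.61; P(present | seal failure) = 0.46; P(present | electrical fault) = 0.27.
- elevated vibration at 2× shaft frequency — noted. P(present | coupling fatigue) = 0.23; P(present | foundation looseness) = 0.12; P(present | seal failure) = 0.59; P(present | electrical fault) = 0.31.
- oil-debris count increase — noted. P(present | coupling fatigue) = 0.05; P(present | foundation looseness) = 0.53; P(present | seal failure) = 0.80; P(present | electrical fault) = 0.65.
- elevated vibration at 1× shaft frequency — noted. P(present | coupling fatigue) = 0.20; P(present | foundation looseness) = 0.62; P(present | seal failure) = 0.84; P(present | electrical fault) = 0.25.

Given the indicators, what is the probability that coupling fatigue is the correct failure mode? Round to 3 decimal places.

0.007

Multiply each prior by the joint likelihood of the indicator pattern:
  coupling fatigue: 0.244 × 0.76 × 0.23 × 0.05 × 0.20 = 0.00042651
  foundation looseness: 0.291 × 0.61 × 0.12 × 0.53 × 0.62 = 0.0069996
  seal failure: 0.273 × 0.46 × 0.59 × 0.80 × 0.84 = 0.04979
  electrical fault: 0.192 × 0.27 × 0.31 × 0.65 × 0.25 = 0.0026114
Normalizing constant Z = 0.00042651 + 0.0069996 + 0.04979 + 0.0026114 = 0.059827.
P(coupling fatigue | evidence) = 0.00042651 / 0.059827 ≈ 0.007.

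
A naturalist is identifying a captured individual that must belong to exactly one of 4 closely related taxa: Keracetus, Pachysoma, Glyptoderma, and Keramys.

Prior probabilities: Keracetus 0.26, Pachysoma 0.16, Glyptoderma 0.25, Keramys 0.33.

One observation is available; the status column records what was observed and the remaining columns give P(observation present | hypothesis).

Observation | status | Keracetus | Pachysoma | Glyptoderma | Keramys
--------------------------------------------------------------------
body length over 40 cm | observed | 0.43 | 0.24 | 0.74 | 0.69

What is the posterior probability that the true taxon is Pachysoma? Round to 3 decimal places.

0.068

For each hypothesis, the unnormalized posterior weight is prior × likelihood:
  Keracetus: 0.26 × 0.43 = 0.1118
  Pachysoma: 0.16 × 0.24 = 0.0384
  Glyptoderma: 0.25 × 0.74 = 0.185
  Keramys: 0.33 × 0.69 = 0.2277
Normalizing constant Z = 0.1118 + 0.0384 + 0.185 + 0.2277 = 0.5629.
P(Pachysoma | evidence) = 0.0384 / 0.5629 ≈ 0.068.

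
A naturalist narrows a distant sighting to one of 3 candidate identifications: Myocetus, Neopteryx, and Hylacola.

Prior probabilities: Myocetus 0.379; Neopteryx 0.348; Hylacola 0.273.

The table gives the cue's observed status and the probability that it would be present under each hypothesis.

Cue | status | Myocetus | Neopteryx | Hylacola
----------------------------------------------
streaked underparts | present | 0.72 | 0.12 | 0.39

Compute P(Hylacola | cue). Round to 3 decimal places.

For each hypothesis, the unnormalized posterior weight is prior × likelihood:
  Myocetus: 0.379 × 0.72 = 0.27288
  Neopteryx: 0.348 × 0.12 = 0.04176
  Hylacola: 0.273 × 0.39 = 0.10647
Normalizing constant Z = 0.27288 + 0.04176 + 0.10647 = 0.42111.
P(Hylacola | evidence) = 0.10647 / 0.42111 ≈ 0.253.

0.253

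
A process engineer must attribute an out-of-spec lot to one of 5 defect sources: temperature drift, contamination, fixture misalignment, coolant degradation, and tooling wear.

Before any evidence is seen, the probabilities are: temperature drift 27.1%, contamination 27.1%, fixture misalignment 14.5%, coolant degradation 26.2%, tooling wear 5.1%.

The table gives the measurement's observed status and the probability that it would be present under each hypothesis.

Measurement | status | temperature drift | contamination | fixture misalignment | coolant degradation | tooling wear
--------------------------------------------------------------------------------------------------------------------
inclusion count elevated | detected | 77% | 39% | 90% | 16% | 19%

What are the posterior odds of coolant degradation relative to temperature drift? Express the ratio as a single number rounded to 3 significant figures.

0.201

The normalizing constant cancels in an odds ratio, so compute prior × likelihood for the two hypotheses only:
  coolant degradation: 0.262 × 0.16 = 0.04192
  temperature drift: 0.271 × 0.77 = 0.20867
Odds(coolant degradation : temperature drift) = 0.04192 / 0.20867 ≈ 0.201.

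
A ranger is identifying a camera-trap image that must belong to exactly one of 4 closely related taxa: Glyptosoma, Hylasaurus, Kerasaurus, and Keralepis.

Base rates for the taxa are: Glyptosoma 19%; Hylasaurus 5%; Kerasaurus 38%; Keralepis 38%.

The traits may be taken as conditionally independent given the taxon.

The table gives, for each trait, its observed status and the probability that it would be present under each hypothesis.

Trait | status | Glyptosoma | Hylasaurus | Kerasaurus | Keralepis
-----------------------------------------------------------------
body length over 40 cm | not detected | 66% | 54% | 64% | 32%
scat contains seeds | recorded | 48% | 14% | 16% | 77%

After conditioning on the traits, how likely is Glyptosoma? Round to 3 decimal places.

0.122

Multiply each prior by the joint likelihood of the trait pattern (using 1 − P(present | H) for each absent trait):
  Glyptosoma: 0.19 × (1 − 0.66) × 0.48 = 0.031008
  Hylasaurus: 0.05 × (1 − 0.54) × 0.14 = 0.00322
  Kerasaurus: 0.38 × (1 − 0.64) × 0.16 = 0.021888
  Keralepis: 0.38 × (1 − 0.32) × 0.77 = 0.19897
Marginal likelihood of the evidence = 0.25508.
P(Glyptosoma | evidence) = 0.031008 / 0.25508 ≈ 0.122.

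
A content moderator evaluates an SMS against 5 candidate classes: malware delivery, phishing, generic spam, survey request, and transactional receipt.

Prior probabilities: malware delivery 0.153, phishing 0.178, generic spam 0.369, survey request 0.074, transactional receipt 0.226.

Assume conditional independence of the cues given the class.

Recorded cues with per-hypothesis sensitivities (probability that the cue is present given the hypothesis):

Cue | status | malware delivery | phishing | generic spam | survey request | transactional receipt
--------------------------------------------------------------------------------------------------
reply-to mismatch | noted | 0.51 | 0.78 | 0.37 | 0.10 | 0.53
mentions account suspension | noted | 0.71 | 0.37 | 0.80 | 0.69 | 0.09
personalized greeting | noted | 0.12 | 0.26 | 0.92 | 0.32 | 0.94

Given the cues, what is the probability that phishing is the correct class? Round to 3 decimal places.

0.101

By Bayes' rule with conditional independence, the unnormalized weight for each hypothesis is prior × ∏ likelihoods:
  malware delivery: 0.153 × 0.51 × 0.71 × 0.12 = 0.0066482
  phishing: 0.178 × 0.78 × 0.37 × 0.26 = 0.013356
  generic spam: 0.369 × 0.37 × 0.80 × 0.92 = 0.10049
  survey request: 0.074 × 0.10 × 0.69 × 0.32 = 0.0016339
  transactional receipt: 0.226 × 0.53 × 0.09 × 0.94 = 0.010133
Normalizing constant Z = 0.0066482 + 0.013356 + 0.10049 + 0.0016339 + 0.010133 = 0.13226.
P(phishing | evidence) = 0.013356 / 0.13226 ≈ 0.101.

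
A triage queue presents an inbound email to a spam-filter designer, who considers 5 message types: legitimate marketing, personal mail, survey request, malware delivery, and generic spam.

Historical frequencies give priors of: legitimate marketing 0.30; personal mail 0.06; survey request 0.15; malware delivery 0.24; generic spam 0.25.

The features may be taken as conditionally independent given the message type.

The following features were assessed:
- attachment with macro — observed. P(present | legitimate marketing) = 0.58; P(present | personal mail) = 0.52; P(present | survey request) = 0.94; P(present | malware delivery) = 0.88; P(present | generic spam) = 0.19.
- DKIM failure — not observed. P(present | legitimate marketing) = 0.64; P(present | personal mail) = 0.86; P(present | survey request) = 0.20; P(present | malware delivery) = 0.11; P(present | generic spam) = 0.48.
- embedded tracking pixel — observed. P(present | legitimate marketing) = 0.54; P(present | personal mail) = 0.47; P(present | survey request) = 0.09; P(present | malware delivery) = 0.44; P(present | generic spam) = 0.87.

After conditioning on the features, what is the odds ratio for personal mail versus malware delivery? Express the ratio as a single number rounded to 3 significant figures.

Unnormalized posterior weight (prior times the feature likelihoods) for each of the two hypotheses (using 1 − P(present | H) for each absent feature):
  personal mail: 0.06 × 0.52 × (1 − 0.86) × 0.47 = 0.002053
  malware delivery: 0.24 × 0.88 × (1 − 0.11) × 0.44 = 0.082706
Odds(personal mail : malware delivery) = 0.002053 / 0.082706 ≈ 0.0248.

0.0248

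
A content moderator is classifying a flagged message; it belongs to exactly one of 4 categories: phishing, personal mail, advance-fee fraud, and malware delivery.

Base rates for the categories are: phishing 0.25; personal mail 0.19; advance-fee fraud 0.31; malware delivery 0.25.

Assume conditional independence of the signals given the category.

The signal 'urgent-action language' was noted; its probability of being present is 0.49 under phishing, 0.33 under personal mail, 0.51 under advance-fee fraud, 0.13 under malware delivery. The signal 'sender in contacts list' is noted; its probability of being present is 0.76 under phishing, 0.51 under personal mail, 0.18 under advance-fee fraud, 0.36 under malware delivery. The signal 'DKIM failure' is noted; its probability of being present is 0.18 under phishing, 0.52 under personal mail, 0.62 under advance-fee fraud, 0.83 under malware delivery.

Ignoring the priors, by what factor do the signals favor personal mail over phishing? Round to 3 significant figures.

Joint likelihood of the signal pattern under each hypothesis:
  personal mail: 0.33 × 0.51 × 0.52 = 0.087516
  phishing: 0.49 × 0.76 × 0.18 = 0.067032
Bayes factor = 0.087516 / 0.067032 ≈ 1.31

1.31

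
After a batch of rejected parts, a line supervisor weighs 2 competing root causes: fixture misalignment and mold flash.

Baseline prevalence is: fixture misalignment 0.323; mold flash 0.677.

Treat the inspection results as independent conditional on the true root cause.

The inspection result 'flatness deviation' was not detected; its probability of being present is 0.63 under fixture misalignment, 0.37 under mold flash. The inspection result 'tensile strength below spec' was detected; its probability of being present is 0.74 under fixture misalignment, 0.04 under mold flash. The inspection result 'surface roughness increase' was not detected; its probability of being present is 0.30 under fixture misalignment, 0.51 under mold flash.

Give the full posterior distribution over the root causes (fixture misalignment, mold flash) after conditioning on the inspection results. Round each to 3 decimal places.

By Bayes' rule with conditional independence, the unnormalized weight for each hypothesis is prior × ∏ likelihoods (using 1 − P(present | H) for each absent inspection result):
  fixture misalignment: 0.323 × (1 − 0.63) × 0.74 × (1 − 0.30) = 0.061906
  mold flash: 0.677 × (1 − 0.37) × 0.04 × (1 − 0.51) = 0.0083596
The unnormalized weights sum to 0.070266.
P(fixture misalignment | evidence) = 0.061906 / 0.070266 ≈ 0.881
P(mold flash | evidence) = 0.0083596 / 0.070266 ≈ 0.119

0.881, 0.119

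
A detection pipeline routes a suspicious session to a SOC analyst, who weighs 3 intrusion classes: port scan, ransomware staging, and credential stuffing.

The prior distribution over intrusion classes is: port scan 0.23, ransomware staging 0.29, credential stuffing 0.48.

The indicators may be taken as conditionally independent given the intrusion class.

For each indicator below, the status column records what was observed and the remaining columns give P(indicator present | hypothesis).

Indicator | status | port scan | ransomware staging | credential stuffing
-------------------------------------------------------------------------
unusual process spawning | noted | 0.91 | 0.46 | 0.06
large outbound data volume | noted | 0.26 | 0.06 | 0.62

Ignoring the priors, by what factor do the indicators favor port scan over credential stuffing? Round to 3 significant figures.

Joint likelihood of the indicator pattern under each hypothesis:
  port scan: 0.91 × 0.26 = 0.2366
  credential stuffing: 0.06 × 0.62 = 0.0372
Bayes factor = 0.2366 / 0.0372 ≈ 6.36

6.36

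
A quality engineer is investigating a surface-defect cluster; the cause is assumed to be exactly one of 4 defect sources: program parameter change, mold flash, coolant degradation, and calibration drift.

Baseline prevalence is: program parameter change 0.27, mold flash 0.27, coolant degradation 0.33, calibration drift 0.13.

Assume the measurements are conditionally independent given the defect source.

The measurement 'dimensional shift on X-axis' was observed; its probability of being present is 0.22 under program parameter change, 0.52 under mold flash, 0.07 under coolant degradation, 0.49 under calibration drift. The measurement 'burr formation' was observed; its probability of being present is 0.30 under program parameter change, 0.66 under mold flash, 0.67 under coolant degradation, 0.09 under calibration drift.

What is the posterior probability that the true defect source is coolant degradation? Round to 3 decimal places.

By Bayes' rule with conditional independence, the unnormalized weight for each hypothesis is prior × ∏ likelihoods:
  program parameter change: 0.27 × 0.22 × 0.30 = 0.01782
  mold flash: 0.27 × 0.52 × 0.66 = 0.092664
  coolant degradation: 0.33 × 0.07 × 0.67 = 0.015477
  calibration drift: 0.13 × 0.49 × 0.09 = 0.005733
The unnormalized weights sum to 0.13169.
P(coolant degradation | evidence) = 0.015477 / 0.13169 ≈ 0.118.

0.118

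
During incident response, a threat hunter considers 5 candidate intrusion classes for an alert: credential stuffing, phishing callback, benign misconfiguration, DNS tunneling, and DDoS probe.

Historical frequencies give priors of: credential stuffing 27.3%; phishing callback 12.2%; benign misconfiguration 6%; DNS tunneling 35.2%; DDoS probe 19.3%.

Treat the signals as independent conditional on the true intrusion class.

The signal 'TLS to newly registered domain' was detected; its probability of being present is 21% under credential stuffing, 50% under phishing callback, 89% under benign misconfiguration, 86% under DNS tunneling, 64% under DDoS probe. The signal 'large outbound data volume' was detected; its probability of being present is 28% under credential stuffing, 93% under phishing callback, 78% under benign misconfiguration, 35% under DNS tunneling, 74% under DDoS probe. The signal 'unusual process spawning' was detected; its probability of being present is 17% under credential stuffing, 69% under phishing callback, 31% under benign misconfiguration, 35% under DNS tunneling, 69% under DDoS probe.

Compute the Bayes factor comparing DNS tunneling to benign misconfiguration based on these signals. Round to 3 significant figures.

Joint likelihood of the signal pattern under each hypothesis:
  DNS tunneling: 0.86 × 0.35 × 0.35 = 0.10535
  benign misconfiguration: 0.89 × 0.78 × 0.31 = 0.2152
Bayes factor = 0.10535 / 0.2152 ≈ 0.490

0.490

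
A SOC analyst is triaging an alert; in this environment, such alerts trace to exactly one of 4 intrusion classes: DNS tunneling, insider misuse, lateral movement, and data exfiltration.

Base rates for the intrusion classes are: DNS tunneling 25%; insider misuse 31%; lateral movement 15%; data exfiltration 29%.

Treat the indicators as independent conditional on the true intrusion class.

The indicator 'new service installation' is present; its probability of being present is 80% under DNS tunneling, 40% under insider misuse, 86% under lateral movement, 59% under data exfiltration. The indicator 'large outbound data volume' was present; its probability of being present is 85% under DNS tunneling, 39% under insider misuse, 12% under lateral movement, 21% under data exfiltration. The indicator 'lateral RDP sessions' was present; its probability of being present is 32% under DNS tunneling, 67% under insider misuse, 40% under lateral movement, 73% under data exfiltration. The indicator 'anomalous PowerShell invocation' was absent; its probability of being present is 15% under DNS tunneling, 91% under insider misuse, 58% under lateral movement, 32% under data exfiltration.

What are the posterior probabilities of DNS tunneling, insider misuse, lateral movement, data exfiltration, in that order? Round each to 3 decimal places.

0.664, 0.042, 0.037, 0.256

For each hypothesis, the unnormalized posterior weight is prior × product of the indicator likelihoods (using 1 − P(present | H) for each absent indicator):
  DNS tunneling: 0.25 × 0.80 × 0.85 × 0.32 × (1 − 0.15) = 0.04624
  insider misuse: 0.31 × 0.40 × 0.39 × 0.67 × (1 − 0.91) = 0.0029161
  lateral movement: 0.15 × 0.86 × 0.12 × 0.40 × (1 − 0.58) = 0.0026006
  data exfiltration: 0.29 × 0.59 × 0.21 × 0.73 × (1 − 0.32) = 0.017836
Normalizing constant Z = 0.04624 + 0.0029161 + 0.0026006 + 0.017836 = 0.069593.
P(DNS tunneling | evidence) = 0.04624 / 0.069593 ≈ 0.664
P(insider misuse | evidence) = 0.0029161 / 0.069593 ≈ 0.042
P(lateral movement | evidence) = 0.0026006 / 0.069593 ≈ 0.037
P(data exfiltration | evidence) = 0.017836 / 0.069593 ≈ 0.256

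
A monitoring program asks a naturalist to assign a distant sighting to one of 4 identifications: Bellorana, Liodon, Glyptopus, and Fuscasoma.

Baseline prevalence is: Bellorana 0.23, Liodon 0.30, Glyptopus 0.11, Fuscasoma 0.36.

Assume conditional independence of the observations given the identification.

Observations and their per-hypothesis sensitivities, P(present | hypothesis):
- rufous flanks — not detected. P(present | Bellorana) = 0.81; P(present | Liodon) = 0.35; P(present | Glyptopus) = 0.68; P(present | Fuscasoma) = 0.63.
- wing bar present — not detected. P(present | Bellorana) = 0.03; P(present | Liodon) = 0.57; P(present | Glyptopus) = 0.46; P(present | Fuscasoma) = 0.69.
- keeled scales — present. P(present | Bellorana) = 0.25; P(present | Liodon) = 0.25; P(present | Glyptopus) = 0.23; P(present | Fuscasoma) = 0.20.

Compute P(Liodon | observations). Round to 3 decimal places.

Multiply each prior by the joint likelihood of the evidence pattern (using 1 − P(present | H) for each absent observation):
  Bellorana: 0.23 × (1 − 0.81) × (1 − 0.03) × 0.25 = 0.010597
  Liodon: 0.30 × (1 − 0.35) × (1 − 0.57) × 0.25 = 0.020963
  Glyptopus: 0.11 × (1 − 0.68) × (1 − 0.46) × 0.23 = 0.0043718
  Fuscasoma: 0.36 × (1 − 0.63) × (1 − 0.69) × 0.20 = 0.0082584
Normalizing constant Z = 0.010597 + 0.020963 + 0.0043718 + 0.0082584 = 0.04419.
P(Liodon | evidence) = 0.020963 / 0.04419 ≈ 0.474.

0.474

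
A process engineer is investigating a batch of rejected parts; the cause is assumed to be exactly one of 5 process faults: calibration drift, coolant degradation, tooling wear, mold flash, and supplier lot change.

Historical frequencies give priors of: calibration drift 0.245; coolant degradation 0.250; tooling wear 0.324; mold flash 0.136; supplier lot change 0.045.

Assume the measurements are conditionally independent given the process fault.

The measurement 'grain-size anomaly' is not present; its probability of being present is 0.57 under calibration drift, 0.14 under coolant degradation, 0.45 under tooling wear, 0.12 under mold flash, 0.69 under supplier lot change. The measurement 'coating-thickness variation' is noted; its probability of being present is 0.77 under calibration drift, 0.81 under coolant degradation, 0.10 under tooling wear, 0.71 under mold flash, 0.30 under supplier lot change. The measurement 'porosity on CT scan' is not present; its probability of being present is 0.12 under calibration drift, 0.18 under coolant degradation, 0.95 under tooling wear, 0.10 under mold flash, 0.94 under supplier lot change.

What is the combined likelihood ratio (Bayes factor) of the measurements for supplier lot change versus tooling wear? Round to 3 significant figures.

2.03

Joint likelihood of the measurement pattern under each hypothesis (using 1 − P(present | H) for each absent measurement):
  supplier lot change: (1 − 0.69) × 0.30 × (1 − 0.94) = 0.00558
  tooling wear: (1 − 0.45) × 0.10 × (1 − 0.95) = 0.00275
Bayes factor = 0.00558 / 0.00275 ≈ 2.03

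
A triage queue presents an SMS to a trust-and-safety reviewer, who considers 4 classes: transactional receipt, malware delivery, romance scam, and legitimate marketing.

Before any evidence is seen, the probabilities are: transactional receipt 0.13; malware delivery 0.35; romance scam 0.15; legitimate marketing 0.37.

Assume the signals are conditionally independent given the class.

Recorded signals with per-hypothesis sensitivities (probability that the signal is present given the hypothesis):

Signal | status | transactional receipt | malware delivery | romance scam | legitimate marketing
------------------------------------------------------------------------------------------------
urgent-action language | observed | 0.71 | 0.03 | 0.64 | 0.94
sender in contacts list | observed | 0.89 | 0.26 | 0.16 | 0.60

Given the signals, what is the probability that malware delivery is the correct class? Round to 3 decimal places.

For each hypothesis, the unnormalized posterior weight is prior × product of the signal likelihoods:
  transactional receipt: 0.13 × 0.71 × 0.89 = 0.082147
  malware delivery: 0.35 × 0.03 × 0.26 = 0.00273
  romance scam: 0.15 × 0.64 × 0.16 = 0.01536
  legitimate marketing: 0.37 × 0.94 × 0.60 = 0.20868
Normalizing constant Z = 0.082147 + 0.00273 + 0.01536 + 0.20868 = 0.30892.
P(malware delivery | evidence) = 0.00273 / 0.30892 ≈ 0.009.

0.009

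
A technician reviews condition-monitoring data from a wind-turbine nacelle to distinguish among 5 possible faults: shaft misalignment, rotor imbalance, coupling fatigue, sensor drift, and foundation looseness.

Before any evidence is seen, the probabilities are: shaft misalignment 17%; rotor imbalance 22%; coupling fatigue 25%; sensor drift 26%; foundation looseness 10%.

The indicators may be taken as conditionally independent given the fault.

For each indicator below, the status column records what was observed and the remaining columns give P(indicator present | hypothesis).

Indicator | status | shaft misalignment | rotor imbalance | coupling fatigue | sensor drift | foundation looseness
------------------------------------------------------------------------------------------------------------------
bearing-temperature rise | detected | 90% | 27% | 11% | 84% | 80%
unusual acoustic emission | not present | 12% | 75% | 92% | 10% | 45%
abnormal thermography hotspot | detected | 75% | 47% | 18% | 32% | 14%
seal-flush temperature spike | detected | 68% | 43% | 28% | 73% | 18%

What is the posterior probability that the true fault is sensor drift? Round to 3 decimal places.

0.386

By Bayes' rule with conditional independence, the unnormalized weight for each hypothesis is prior × ∏ likelihoods (using 1 − P(present | H) for each absent indicator):
  shaft misalignment: 0.17 × 0.90 × (1 − 0.12) × 0.75 × 0.68 = 0.068666
  rotor imbalance: 0.22 × 0.27 × (1 − 0.75) × 0.47 × 0.43 = 0.0030012
  coupling fatigue: 0.25 × 0.11 × (1 − 0.92) × 0.18 × 0.28 = 0.00011088
  sensor drift: 0.26 × 0.84 × (1 − 0.10) × 0.32 × 0.73 = 0.045916
  foundation looseness: 0.10 × 0.80 × (1 − 0.45) × 0.14 × 0.18 = 0.0011088
Normalizing constant Z = 0.068666 + 0.0030012 + 0.00011088 + 0.045916 + 0.0011088 = 0.1188.
P(sensor drift | evidence) = 0.045916 / 0.1188 ≈ 0.386.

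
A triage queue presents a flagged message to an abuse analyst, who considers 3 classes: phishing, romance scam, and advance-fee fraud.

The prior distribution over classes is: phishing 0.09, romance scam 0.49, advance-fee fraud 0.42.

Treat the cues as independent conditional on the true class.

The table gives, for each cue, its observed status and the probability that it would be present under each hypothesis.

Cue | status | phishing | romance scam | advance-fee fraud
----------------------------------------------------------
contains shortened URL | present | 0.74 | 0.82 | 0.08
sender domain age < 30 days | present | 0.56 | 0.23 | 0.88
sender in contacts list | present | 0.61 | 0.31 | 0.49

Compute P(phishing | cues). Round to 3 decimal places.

Multiply each prior by the joint likelihood of the cue pattern:
  phishing: 0.09 × 0.74 × 0.56 × 0.61 = 0.022751
  romance scam: 0.49 × 0.82 × 0.23 × 0.31 = 0.028648
  advance-fee fraud: 0.42 × 0.08 × 0.88 × 0.49 = 0.014488
The unnormalized weights sum to 0.065887.
P(phishing | evidence) = 0.022751 / 0.065887 ≈ 0.345.

0.345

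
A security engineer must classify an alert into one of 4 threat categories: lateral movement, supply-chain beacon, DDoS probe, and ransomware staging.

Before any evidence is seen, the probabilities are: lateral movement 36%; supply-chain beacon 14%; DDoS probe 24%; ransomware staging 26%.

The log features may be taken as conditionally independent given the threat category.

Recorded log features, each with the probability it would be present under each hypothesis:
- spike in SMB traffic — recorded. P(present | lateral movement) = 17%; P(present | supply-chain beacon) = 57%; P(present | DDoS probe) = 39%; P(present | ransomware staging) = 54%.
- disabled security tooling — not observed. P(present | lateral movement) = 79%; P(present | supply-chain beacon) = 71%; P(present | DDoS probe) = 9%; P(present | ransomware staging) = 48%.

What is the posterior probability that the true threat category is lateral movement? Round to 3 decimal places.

Multiply each prior by the joint likelihood of the log feature pattern (using 1 − P(present | H) for each absent log feature):
  lateral movement: 0.36 × 0.17 × (1 − 0.79) = 0.012852
  supply-chain beacon: 0.14 × 0.57 × (1 − 0.71) = 0.023142
  DDoS probe: 0.24 × 0.39 × (1 − 0.09) = 0.085176
  ransomware staging: 0.26 × 0.54 × (1 − 0.48) = 0.073008
Marginal likelihood of the evidence = 0.19418.
P(lateral movement | evidence) = 0.012852 / 0.19418 ≈ 0.066.

0.066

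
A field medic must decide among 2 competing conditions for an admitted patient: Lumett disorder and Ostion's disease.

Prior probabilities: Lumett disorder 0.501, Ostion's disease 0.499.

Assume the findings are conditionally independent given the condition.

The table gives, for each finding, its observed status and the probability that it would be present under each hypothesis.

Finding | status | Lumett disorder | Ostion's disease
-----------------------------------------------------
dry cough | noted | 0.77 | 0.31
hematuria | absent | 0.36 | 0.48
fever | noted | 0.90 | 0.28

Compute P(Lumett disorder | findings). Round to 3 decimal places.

0.908

Multiply each prior by the joint likelihood of the evidence pattern (using 1 − P(present | H) for each absent finding):
  Lumett disorder: 0.501 × 0.77 × (1 − 0.36) × 0.90 = 0.2222
  Ostion's disease: 0.499 × 0.31 × (1 − 0.48) × 0.28 = 0.022523
The unnormalized weights sum to 0.24473.
P(Lumett disorder | evidence) = 0.2222 / 0.24473 ≈ 0.908.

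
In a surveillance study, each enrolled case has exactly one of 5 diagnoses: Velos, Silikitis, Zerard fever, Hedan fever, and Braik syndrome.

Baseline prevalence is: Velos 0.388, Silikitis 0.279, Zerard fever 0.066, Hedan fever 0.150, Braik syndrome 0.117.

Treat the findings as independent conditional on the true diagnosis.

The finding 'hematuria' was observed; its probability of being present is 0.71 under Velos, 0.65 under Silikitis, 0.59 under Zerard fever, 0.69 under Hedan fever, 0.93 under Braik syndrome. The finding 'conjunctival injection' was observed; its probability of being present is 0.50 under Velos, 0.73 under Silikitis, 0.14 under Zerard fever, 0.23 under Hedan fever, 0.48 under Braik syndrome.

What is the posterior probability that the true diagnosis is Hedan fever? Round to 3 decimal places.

0.068

For each hypothesis, the unnormalized posterior weight is prior × product of the finding likelihoods:
  Velos: 0.388 × 0.71 × 0.50 = 0.13774
  Silikitis: 0.279 × 0.65 × 0.73 = 0.13239
  Zerard fever: 0.066 × 0.59 × 0.14 = 0.0054516
  Hedan fever: 0.150 × 0.69 × 0.23 = 0.023805
  Braik syndrome: 0.117 × 0.93 × 0.48 = 0.052229
Marginal likelihood of the evidence = 0.35161.
P(Hedan fever | evidence) = 0.023805 / 0.35161 ≈ 0.068.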